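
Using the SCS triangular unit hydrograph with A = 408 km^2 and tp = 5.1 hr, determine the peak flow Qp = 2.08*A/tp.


SCS formula: Qp = 2.08 * A / tp.
Qp = 2.08 * 408 / 5.1
   = 848.64 / 5.1
   = 166.4 m^3/s per cm.

166.4


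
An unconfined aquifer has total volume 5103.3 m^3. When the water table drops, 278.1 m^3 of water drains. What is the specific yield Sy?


Specific yield Sy = Volume drained / Total volume.
Sy = 278.1 / 5103.3
   = 0.0545.

0.0545


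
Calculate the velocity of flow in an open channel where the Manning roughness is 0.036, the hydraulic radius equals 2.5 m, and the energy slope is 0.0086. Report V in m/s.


Manning's equation gives V = (1/n) * R^(2/3) * S^(1/2).
First, compute R^(2/3) = 2.5^(2/3) = 1.842.
Next, S^(1/2) = 0.0086^(1/2) = 0.092736.
Then 1/n = 1/0.036 = 27.78.
V = 27.78 * 1.842 * 0.092736 = 4.745 m/s.

4.745


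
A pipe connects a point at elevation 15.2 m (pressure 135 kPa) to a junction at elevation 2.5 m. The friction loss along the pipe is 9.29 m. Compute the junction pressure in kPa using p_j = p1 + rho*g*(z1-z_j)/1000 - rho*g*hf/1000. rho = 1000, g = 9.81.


Junction pressure: p_j = p1 + rho*g*(z1 - z_j)/1000 - rho*g*hf/1000.
Elevation term = 1000*9.81*(15.2 - 2.5)/1000 = 124.587 kPa.
Friction term = 1000*9.81*9.29/1000 = 91.135 kPa.
p_j = 135 + 124.587 - 91.135 = 168.45 kPa.

168.45


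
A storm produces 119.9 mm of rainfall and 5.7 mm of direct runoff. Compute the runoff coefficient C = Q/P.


The runoff coefficient C = runoff depth / rainfall depth.
C = 5.7 / 119.9
  = 0.0475.

0.0475


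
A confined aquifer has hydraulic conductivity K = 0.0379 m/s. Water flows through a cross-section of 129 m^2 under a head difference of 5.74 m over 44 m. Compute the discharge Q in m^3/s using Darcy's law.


Darcy's law: Q = K * A * i, where i = dh/L.
Hydraulic gradient i = 5.74 / 44 = 0.130455.
Q = 0.0379 * 129 * 0.130455
  = 0.6378 m^3/s.

0.6378


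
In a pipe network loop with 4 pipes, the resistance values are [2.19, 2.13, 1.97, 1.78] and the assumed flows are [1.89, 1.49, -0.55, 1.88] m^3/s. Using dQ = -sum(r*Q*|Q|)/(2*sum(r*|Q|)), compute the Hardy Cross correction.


Numerator terms (r*Q*|Q|): 2.19*1.89*|1.89| = 7.8229; 2.13*1.49*|1.49| = 4.7288; 1.97*-0.55*|-0.55| = -0.5959; 1.78*1.88*|1.88| = 6.2912.
Sum of numerator = 18.247.
Denominator terms (r*|Q|): 2.19*|1.89| = 4.1391; 2.13*|1.49| = 3.1737; 1.97*|-0.55| = 1.0835; 1.78*|1.88| = 3.3464.
2 * sum of denominator = 2 * 11.7427 = 23.4854.
dQ = -18.247 / 23.4854 = -0.777 m^3/s.

-0.777


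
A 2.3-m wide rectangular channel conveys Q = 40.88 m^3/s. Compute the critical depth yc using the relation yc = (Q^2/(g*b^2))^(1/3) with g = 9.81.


Using yc = (Q^2 / (g * b^2))^(1/3):
Q^2 = 40.88^2 = 1671.17.
g * b^2 = 9.81 * 2.3^2 = 9.81 * 5.29 = 51.89.
Q^2 / (g*b^2) = 1671.17 / 51.89 = 32.206.
yc = 32.206^(1/3) = 3.1815 m.

3.1815


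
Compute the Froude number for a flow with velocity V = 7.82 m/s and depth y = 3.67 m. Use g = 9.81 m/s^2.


The Froude number is defined as Fr = V / sqrt(g*y).
g*y = 9.81 * 3.67 = 36.0027.
sqrt(g*y) = sqrt(36.0027) = 6.0002.
Fr = 7.82 / 6.0002 = 1.3033.

1.3033


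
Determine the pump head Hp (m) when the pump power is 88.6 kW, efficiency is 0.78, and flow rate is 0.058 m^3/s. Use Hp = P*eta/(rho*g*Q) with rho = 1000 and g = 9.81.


Pump head formula: Hp = P * eta / (rho * g * Q).
Numerator: P * eta = 88.6 * 1000 * 0.78 = 69108.0 W.
Denominator: rho * g * Q = 1000 * 9.81 * 0.058 = 568.98.
Hp = 69108.0 / 568.98 = 121.46 m.

121.46


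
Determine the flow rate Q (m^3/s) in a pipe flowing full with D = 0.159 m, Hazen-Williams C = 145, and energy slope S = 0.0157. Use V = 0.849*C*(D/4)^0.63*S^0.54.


For a full circular pipe, R = D/4 = 0.159/4 = 0.0398 m.
V = 0.849 * 145 * 0.0398^0.63 * 0.0157^0.54
  = 0.849 * 145 * 0.131094 * 0.106117
  = 1.7126 m/s.
Pipe area A = pi*D^2/4 = pi*0.159^2/4 = 0.0199 m^2.
Q = A * V = 0.0199 * 1.7126 = 0.034 m^3/s.

0.034


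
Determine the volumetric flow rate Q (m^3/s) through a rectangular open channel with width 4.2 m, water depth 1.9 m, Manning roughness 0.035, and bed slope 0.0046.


For a rectangular channel, the cross-sectional area A = b * y = 4.2 * 1.9 = 7.98 m^2.
The wetted perimeter P = b + 2y = 4.2 + 2*1.9 = 8.0 m.
Hydraulic radius R = A/P = 7.98/8.0 = 0.9975 m.
Velocity V = (1/n)*R^(2/3)*S^(1/2) = (1/0.035)*0.9975^(2/3)*0.0046^(1/2) = 1.9346 m/s.
Discharge Q = A * V = 7.98 * 1.9346 = 15.438 m^3/s.

15.438


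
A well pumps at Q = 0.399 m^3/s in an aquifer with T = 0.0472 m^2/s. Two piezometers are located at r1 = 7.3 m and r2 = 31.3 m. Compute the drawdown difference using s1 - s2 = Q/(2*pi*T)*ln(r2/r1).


Thiem equation: s1 - s2 = Q/(2*pi*T) * ln(r2/r1).
ln(r2/r1) = ln(31.3/7.3) = 1.4557.
Q/(2*pi*T) = 0.399 / (2*pi*0.0472) = 0.399 / 0.2966 = 1.3454.
s1 - s2 = 1.3454 * 1.4557 = 1.9586 m.

1.9586


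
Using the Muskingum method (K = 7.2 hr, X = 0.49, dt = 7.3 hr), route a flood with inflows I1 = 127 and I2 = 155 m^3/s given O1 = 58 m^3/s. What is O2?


Muskingum coefficients:
denom = 2*K*(1-X) + dt = 2*7.2*(1-0.49) + 7.3 = 14.644.
C0 = (dt - 2*K*X)/denom = (7.3 - 2*7.2*0.49)/14.644 = 0.0167.
C1 = (dt + 2*K*X)/denom = (7.3 + 2*7.2*0.49)/14.644 = 0.9803.
C2 = (2*K*(1-X) - dt)/denom = 0.003.
O2 = C0*I2 + C1*I1 + C2*O1
   = 0.0167*155 + 0.9803*127 + 0.003*58
   = 127.26 m^3/s.

127.26


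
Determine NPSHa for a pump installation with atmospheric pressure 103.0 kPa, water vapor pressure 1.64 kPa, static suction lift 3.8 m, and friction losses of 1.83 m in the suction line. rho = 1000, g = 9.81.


NPSHa = p_atm/(rho*g) - z_s - hf_s - p_vap/(rho*g).
p_atm/(rho*g) = 103.0*1000 / (1000*9.81) = 10.499 m.
p_vap/(rho*g) = 1.64*1000 / (1000*9.81) = 0.167 m.
NPSHa = 10.499 - 3.8 - 1.83 - 0.167
      = 4.7 m.

4.7


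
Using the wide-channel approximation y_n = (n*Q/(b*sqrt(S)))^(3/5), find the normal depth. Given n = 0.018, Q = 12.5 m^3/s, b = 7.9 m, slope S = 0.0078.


We use the wide-channel approximation y_n = (n*Q/(b*sqrt(S)))^(3/5).
sqrt(S) = sqrt(0.0078) = 0.088318.
Numerator: n*Q = 0.018 * 12.5 = 0.225.
Denominator: b*sqrt(S) = 7.9 * 0.088318 = 0.697712.
arg = 0.3225.
y_n = 0.3225^(3/5) = 0.5071 m.

0.5071


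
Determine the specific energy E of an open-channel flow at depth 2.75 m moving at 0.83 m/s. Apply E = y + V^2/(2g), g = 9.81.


Specific energy E = y + V^2/(2g).
Velocity head = V^2/(2g) = 0.83^2 / (2*9.81) = 0.6889 / 19.62 = 0.0351 m.
E = 2.75 + 0.0351 = 2.7851 m.

2.7851


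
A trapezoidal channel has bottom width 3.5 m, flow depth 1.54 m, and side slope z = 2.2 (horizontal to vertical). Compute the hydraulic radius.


For a trapezoidal section with side slope z:
A = (b + z*y)*y = (3.5 + 2.2*1.54)*1.54 = 10.608 m^2.
P = b + 2*y*sqrt(1 + z^2) = 3.5 + 2*1.54*sqrt(1 + 2.2^2) = 10.943 m.
R = A/P = 10.608 / 10.943 = 0.9693 m.

0.9693


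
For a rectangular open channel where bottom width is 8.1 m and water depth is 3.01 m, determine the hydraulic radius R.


For a rectangular section:
Flow area A = b * y = 8.1 * 3.01 = 24.38 m^2.
Wetted perimeter P = b + 2y = 8.1 + 2*3.01 = 14.12 m.
Hydraulic radius R = A/P = 24.38 / 14.12 = 1.7267 m.

1.7267


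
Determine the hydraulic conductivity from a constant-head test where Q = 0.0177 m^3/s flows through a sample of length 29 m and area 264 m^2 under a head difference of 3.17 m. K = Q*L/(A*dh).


From K = Q*L / (A*dh):
Numerator: Q*L = 0.0177 * 29 = 0.5133.
Denominator: A*dh = 264 * 3.17 = 836.88.
K = 0.5133 / 836.88 = 0.000613 m/s.

0.000613


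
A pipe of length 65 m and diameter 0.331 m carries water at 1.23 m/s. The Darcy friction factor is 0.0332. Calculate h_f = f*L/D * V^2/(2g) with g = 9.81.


Darcy-Weisbach equation: h_f = f * (L/D) * V^2/(2g).
f * L/D = 0.0332 * 65/0.331 = 6.5196.
V^2/(2g) = 1.23^2 / (2*9.81) = 1.5129 / 19.62 = 0.0771 m.
h_f = 6.5196 * 0.0771 = 0.503 m.

0.503


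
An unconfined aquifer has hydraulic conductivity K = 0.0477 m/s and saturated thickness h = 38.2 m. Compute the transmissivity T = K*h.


Transmissivity is defined as T = K * h.
T = 0.0477 * 38.2
  = 1.8221 m^2/s.

1.8221


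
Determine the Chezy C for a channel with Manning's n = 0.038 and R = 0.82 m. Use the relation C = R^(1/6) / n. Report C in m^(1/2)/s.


The Chezy coefficient relates to Manning's n through C = R^(1/6) / n.
R^(1/6) = 0.82^(1/6) = 0.967466.
C = 0.967466 / 0.038 = 25.46 m^(1/2)/s.

25.46


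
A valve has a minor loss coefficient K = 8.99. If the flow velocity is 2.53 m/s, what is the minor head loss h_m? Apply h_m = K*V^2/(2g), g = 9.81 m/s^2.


Minor loss formula: h_m = K * V^2/(2g).
V^2 = 2.53^2 = 6.4009.
V^2/(2g) = 6.4009 / 19.62 = 0.3262 m.
h_m = 8.99 * 0.3262 = 2.9329 m.

2.9329


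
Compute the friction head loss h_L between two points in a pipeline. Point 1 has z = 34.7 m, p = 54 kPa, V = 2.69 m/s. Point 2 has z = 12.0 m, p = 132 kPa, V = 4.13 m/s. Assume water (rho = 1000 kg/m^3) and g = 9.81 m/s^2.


Total head at each section: H = z + p/(rho*g) + V^2/(2g).
H1 = 34.7 + 54*1000/(1000*9.81) + 2.69^2/(2*9.81)
   = 34.7 + 5.505 + 0.3688
   = 40.573 m.
H2 = 12.0 + 132*1000/(1000*9.81) + 4.13^2/(2*9.81)
   = 12.0 + 13.456 + 0.8694
   = 26.325 m.
h_L = H1 - H2 = 40.573 - 26.325 = 14.248 m.

14.248


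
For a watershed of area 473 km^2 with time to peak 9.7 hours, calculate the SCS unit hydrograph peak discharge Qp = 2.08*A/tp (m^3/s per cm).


SCS formula: Qp = 2.08 * A / tp.
Qp = 2.08 * 473 / 9.7
   = 983.84 / 9.7
   = 101.43 m^3/s per cm.

101.43


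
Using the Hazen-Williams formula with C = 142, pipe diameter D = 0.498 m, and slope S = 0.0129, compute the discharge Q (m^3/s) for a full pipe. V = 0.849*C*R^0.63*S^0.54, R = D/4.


For a full circular pipe, R = D/4 = 0.498/4 = 0.1245 m.
V = 0.849 * 142 * 0.1245^0.63 * 0.0129^0.54
  = 0.849 * 142 * 0.269127 * 0.095437
  = 3.0965 m/s.
Pipe area A = pi*D^2/4 = pi*0.498^2/4 = 0.1948 m^2.
Q = A * V = 0.1948 * 3.0965 = 0.6031 m^3/s.

0.6031


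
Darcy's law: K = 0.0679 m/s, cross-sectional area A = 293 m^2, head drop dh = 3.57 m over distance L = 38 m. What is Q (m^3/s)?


Darcy's law: Q = K * A * i, where i = dh/L.
Hydraulic gradient i = 3.57 / 38 = 0.093947.
Q = 0.0679 * 293 * 0.093947
  = 1.8691 m^3/s.

1.8691


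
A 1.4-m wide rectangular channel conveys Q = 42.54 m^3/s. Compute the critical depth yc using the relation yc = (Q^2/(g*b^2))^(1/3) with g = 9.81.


Using yc = (Q^2 / (g * b^2))^(1/3):
Q^2 = 42.54^2 = 1809.65.
g * b^2 = 9.81 * 1.4^2 = 9.81 * 1.96 = 19.23.
Q^2 / (g*b^2) = 1809.65 / 19.23 = 94.1056.
yc = 94.1056^(1/3) = 4.5487 m.

4.5487


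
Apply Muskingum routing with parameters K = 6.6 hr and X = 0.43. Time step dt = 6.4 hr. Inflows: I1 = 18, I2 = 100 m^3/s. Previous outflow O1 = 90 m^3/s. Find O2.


Muskingum coefficients:
denom = 2*K*(1-X) + dt = 2*6.6*(1-0.43) + 6.4 = 13.924.
C0 = (dt - 2*K*X)/denom = (6.4 - 2*6.6*0.43)/13.924 = 0.052.
C1 = (dt + 2*K*X)/denom = (6.4 + 2*6.6*0.43)/13.924 = 0.8673.
C2 = (2*K*(1-X) - dt)/denom = 0.0807.
O2 = C0*I2 + C1*I1 + C2*O1
   = 0.052*100 + 0.8673*18 + 0.0807*90
   = 28.08 m^3/s.

28.08


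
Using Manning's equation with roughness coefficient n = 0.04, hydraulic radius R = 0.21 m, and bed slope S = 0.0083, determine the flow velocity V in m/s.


Manning's equation gives V = (1/n) * R^(2/3) * S^(1/2).
First, compute R^(2/3) = 0.21^(2/3) = 0.3533.
Next, S^(1/2) = 0.0083^(1/2) = 0.091104.
Then 1/n = 1/0.04 = 25.0.
V = 25.0 * 0.3533 * 0.091104 = 0.8047 m/s.

0.8047


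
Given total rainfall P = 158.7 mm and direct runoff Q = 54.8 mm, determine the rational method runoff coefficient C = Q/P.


The runoff coefficient C = runoff depth / rainfall depth.
C = 54.8 / 158.7
  = 0.3453.

0.3453


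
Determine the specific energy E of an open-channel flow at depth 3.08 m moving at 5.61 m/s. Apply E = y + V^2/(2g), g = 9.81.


Specific energy E = y + V^2/(2g).
Velocity head = V^2/(2g) = 5.61^2 / (2*9.81) = 31.4721 / 19.62 = 1.6041 m.
E = 3.08 + 1.6041 = 4.6841 m.

4.6841


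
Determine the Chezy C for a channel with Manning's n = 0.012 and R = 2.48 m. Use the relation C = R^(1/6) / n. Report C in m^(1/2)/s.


The Chezy coefficient relates to Manning's n through C = R^(1/6) / n.
R^(1/6) = 2.48^(1/6) = 1.163435.
C = 1.163435 / 0.012 = 96.95 m^(1/2)/s.

96.95


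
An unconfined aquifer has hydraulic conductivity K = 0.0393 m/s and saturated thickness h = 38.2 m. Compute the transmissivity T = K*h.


Transmissivity is defined as T = K * h.
T = 0.0393 * 38.2
  = 1.5013 m^2/s.

1.5013


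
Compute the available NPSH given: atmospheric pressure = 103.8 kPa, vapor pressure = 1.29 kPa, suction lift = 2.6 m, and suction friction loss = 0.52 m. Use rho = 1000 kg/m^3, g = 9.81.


NPSHa = p_atm/(rho*g) - z_s - hf_s - p_vap/(rho*g).
p_atm/(rho*g) = 103.8*1000 / (1000*9.81) = 10.581 m.
p_vap/(rho*g) = 1.29*1000 / (1000*9.81) = 0.131 m.
NPSHa = 10.581 - 2.6 - 0.52 - 0.131
      = 7.33 m.

7.33


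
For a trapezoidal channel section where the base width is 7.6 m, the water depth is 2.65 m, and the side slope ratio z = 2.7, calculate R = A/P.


For a trapezoidal section with side slope z:
A = (b + z*y)*y = (7.6 + 2.7*2.65)*2.65 = 39.101 m^2.
P = b + 2*y*sqrt(1 + z^2) = 7.6 + 2*2.65*sqrt(1 + 2.7^2) = 22.86 m.
R = A/P = 39.101 / 22.86 = 1.7104 m.

1.7104


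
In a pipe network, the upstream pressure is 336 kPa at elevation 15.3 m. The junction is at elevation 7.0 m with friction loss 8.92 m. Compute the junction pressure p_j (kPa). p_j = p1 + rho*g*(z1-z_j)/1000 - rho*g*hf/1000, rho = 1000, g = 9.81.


Junction pressure: p_j = p1 + rho*g*(z1 - z_j)/1000 - rho*g*hf/1000.
Elevation term = 1000*9.81*(15.3 - 7.0)/1000 = 81.423 kPa.
Friction term = 1000*9.81*8.92/1000 = 87.505 kPa.
p_j = 336 + 81.423 - 87.505 = 329.92 kPa.

329.92


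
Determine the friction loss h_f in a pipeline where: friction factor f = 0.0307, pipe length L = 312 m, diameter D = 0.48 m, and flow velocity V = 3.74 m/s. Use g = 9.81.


Darcy-Weisbach equation: h_f = f * (L/D) * V^2/(2g).
f * L/D = 0.0307 * 312/0.48 = 19.955.
V^2/(2g) = 3.74^2 / (2*9.81) = 13.9876 / 19.62 = 0.7129 m.
h_f = 19.955 * 0.7129 = 14.226 m.

14.226


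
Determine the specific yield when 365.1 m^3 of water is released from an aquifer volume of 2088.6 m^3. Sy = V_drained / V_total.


Specific yield Sy = Volume drained / Total volume.
Sy = 365.1 / 2088.6
   = 0.1748.

0.1748


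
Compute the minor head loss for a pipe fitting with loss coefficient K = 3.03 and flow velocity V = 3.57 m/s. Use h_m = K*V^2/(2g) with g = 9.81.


Minor loss formula: h_m = K * V^2/(2g).
V^2 = 3.57^2 = 12.7449.
V^2/(2g) = 12.7449 / 19.62 = 0.6496 m.
h_m = 3.03 * 0.6496 = 1.9682 m.

1.9682


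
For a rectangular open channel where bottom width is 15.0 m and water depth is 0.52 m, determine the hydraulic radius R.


For a rectangular section:
Flow area A = b * y = 15.0 * 0.52 = 7.8 m^2.
Wetted perimeter P = b + 2y = 15.0 + 2*0.52 = 16.04 m.
Hydraulic radius R = A/P = 7.8 / 16.04 = 0.4863 m.

0.4863


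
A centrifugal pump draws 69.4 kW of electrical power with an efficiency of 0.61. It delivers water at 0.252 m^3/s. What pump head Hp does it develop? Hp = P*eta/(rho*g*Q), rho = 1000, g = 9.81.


Pump head formula: Hp = P * eta / (rho * g * Q).
Numerator: P * eta = 69.4 * 1000 * 0.61 = 42334.0 W.
Denominator: rho * g * Q = 1000 * 9.81 * 0.252 = 2472.12.
Hp = 42334.0 / 2472.12 = 17.12 m.

17.12


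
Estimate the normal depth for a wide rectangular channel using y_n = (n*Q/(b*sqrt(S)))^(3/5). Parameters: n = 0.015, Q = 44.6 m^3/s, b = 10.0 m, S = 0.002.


We use the wide-channel approximation y_n = (n*Q/(b*sqrt(S)))^(3/5).
sqrt(S) = sqrt(0.002) = 0.044721.
Numerator: n*Q = 0.015 * 44.6 = 0.669.
Denominator: b*sqrt(S) = 10.0 * 0.044721 = 0.44721.
arg = 1.4959.
y_n = 1.4959^(3/5) = 1.2733 m.

1.2733


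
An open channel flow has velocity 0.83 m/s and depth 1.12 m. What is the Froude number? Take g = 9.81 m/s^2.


The Froude number is defined as Fr = V / sqrt(g*y).
g*y = 9.81 * 1.12 = 10.9872.
sqrt(g*y) = sqrt(10.9872) = 3.3147.
Fr = 0.83 / 3.3147 = 0.2504.

0.2504


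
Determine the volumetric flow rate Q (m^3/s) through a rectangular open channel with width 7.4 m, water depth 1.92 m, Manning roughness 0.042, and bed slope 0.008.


For a rectangular channel, the cross-sectional area A = b * y = 7.4 * 1.92 = 14.21 m^2.
The wetted perimeter P = b + 2y = 7.4 + 2*1.92 = 11.24 m.
Hydraulic radius R = A/P = 14.21/11.24 = 1.2641 m.
Velocity V = (1/n)*R^(2/3)*S^(1/2) = (1/0.042)*1.2641^(2/3)*0.008^(1/2) = 2.4897 m/s.
Discharge Q = A * V = 14.21 * 2.4897 = 35.373 m^3/s.

35.373


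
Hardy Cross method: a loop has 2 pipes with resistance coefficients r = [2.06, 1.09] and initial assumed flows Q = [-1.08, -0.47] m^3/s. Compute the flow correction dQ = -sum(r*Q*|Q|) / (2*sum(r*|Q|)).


Numerator terms (r*Q*|Q|): 2.06*-1.08*|-1.08| = -2.4028; 1.09*-0.47*|-0.47| = -0.2408.
Sum of numerator = -2.6436.
Denominator terms (r*|Q|): 2.06*|-1.08| = 2.2248; 1.09*|-0.47| = 0.5123.
2 * sum of denominator = 2 * 2.7371 = 5.4742.
dQ = --2.6436 / 5.4742 = 0.4829 m^3/s.

0.4829


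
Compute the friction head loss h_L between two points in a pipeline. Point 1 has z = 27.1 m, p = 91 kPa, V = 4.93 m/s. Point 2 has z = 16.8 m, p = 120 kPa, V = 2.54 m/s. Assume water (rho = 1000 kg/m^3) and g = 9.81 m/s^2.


Total head at each section: H = z + p/(rho*g) + V^2/(2g).
H1 = 27.1 + 91*1000/(1000*9.81) + 4.93^2/(2*9.81)
   = 27.1 + 9.276 + 1.2388
   = 37.615 m.
H2 = 16.8 + 120*1000/(1000*9.81) + 2.54^2/(2*9.81)
   = 16.8 + 12.232 + 0.3288
   = 29.361 m.
h_L = H1 - H2 = 37.615 - 29.361 = 8.254 m.

8.254


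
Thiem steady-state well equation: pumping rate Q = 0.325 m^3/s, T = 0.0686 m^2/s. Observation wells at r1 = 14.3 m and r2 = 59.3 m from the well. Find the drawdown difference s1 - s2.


Thiem equation: s1 - s2 = Q/(2*pi*T) * ln(r2/r1).
ln(r2/r1) = ln(59.3/14.3) = 1.4223.
Q/(2*pi*T) = 0.325 / (2*pi*0.0686) = 0.325 / 0.431 = 0.754.
s1 - s2 = 0.754 * 1.4223 = 1.0725 m.

1.0725


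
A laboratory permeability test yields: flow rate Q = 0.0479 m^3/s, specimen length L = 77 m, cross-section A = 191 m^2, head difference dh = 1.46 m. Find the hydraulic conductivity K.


From K = Q*L / (A*dh):
Numerator: Q*L = 0.0479 * 77 = 3.6883.
Denominator: A*dh = 191 * 1.46 = 278.86.
K = 3.6883 / 278.86 = 0.013226 m/s.

0.013226


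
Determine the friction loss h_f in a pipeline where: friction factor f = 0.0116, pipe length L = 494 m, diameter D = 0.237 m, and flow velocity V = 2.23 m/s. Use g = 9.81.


Darcy-Weisbach equation: h_f = f * (L/D) * V^2/(2g).
f * L/D = 0.0116 * 494/0.237 = 24.1789.
V^2/(2g) = 2.23^2 / (2*9.81) = 4.9729 / 19.62 = 0.2535 m.
h_f = 24.1789 * 0.2535 = 6.128 m.

6.128


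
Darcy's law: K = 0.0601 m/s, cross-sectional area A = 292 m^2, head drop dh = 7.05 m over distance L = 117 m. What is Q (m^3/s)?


Darcy's law: Q = K * A * i, where i = dh/L.
Hydraulic gradient i = 7.05 / 117 = 0.060256.
Q = 0.0601 * 292 * 0.060256
  = 1.0575 m^3/s.

1.0575


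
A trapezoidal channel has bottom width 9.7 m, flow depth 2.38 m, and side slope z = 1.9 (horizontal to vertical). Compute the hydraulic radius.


For a trapezoidal section with side slope z:
A = (b + z*y)*y = (9.7 + 1.9*2.38)*2.38 = 33.848 m^2.
P = b + 2*y*sqrt(1 + z^2) = 9.7 + 2*2.38*sqrt(1 + 1.9^2) = 19.92 m.
R = A/P = 33.848 / 19.92 = 1.6992 m.

1.6992


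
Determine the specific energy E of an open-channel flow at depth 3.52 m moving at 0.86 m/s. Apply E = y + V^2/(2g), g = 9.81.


Specific energy E = y + V^2/(2g).
Velocity head = V^2/(2g) = 0.86^2 / (2*9.81) = 0.7396 / 19.62 = 0.0377 m.
E = 3.52 + 0.0377 = 3.5577 m.

3.5577


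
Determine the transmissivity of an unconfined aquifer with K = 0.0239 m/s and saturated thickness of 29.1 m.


Transmissivity is defined as T = K * h.
T = 0.0239 * 29.1
  = 0.6955 m^2/s.

0.6955


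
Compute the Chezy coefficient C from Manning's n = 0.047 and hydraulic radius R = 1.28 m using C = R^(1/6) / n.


The Chezy coefficient relates to Manning's n through C = R^(1/6) / n.
R^(1/6) = 1.28^(1/6) = 1.042001.
C = 1.042001 / 0.047 = 22.17 m^(1/2)/s.

22.17


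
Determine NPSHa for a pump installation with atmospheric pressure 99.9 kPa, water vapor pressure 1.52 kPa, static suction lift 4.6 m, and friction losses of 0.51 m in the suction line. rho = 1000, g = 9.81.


NPSHa = p_atm/(rho*g) - z_s - hf_s - p_vap/(rho*g).
p_atm/(rho*g) = 99.9*1000 / (1000*9.81) = 10.183 m.
p_vap/(rho*g) = 1.52*1000 / (1000*9.81) = 0.155 m.
NPSHa = 10.183 - 4.6 - 0.51 - 0.155
      = 4.92 m.

4.92


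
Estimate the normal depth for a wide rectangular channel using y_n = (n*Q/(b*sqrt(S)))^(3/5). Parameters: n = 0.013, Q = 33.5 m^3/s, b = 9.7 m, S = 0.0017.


We use the wide-channel approximation y_n = (n*Q/(b*sqrt(S)))^(3/5).
sqrt(S) = sqrt(0.0017) = 0.041231.
Numerator: n*Q = 0.013 * 33.5 = 0.4355.
Denominator: b*sqrt(S) = 9.7 * 0.041231 = 0.399941.
arg = 1.0889.
y_n = 1.0889^(3/5) = 1.0524 m.

1.0524


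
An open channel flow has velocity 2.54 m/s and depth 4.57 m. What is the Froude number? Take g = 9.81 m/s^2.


The Froude number is defined as Fr = V / sqrt(g*y).
g*y = 9.81 * 4.57 = 44.8317.
sqrt(g*y) = sqrt(44.8317) = 6.6956.
Fr = 2.54 / 6.6956 = 0.3794.

0.3794


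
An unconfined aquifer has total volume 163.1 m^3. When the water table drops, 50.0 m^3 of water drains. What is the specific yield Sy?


Specific yield Sy = Volume drained / Total volume.
Sy = 50.0 / 163.1
   = 0.3066.

0.3066


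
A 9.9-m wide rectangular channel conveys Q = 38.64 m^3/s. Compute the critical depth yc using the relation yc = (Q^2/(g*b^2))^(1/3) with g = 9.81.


Using yc = (Q^2 / (g * b^2))^(1/3):
Q^2 = 38.64^2 = 1493.05.
g * b^2 = 9.81 * 9.9^2 = 9.81 * 98.01 = 961.48.
Q^2 / (g*b^2) = 1493.05 / 961.48 = 1.5529.
yc = 1.5529^(1/3) = 1.158 m.

1.158


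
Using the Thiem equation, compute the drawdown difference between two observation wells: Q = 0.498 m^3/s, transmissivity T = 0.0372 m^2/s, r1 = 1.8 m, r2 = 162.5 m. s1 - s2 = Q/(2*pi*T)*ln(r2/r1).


Thiem equation: s1 - s2 = Q/(2*pi*T) * ln(r2/r1).
ln(r2/r1) = ln(162.5/1.8) = 4.5029.
Q/(2*pi*T) = 0.498 / (2*pi*0.0372) = 0.498 / 0.2337 = 2.1306.
s1 - s2 = 2.1306 * 4.5029 = 9.594 m.

9.594


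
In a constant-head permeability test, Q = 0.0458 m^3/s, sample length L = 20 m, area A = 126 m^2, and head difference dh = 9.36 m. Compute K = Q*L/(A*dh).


From K = Q*L / (A*dh):
Numerator: Q*L = 0.0458 * 20 = 0.916.
Denominator: A*dh = 126 * 9.36 = 1179.36.
K = 0.916 / 1179.36 = 0.000777 m/s.

0.000777


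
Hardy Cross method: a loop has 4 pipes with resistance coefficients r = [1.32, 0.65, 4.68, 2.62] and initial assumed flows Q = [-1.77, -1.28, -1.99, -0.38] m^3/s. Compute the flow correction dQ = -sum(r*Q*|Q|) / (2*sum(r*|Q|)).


Numerator terms (r*Q*|Q|): 1.32*-1.77*|-1.77| = -4.1354; 0.65*-1.28*|-1.28| = -1.065; 4.68*-1.99*|-1.99| = -18.5333; 2.62*-0.38*|-0.38| = -0.3783.
Sum of numerator = -24.112.
Denominator terms (r*|Q|): 1.32*|-1.77| = 2.3364; 0.65*|-1.28| = 0.832; 4.68*|-1.99| = 9.3132; 2.62*|-0.38| = 0.9956.
2 * sum of denominator = 2 * 13.4772 = 26.9544.
dQ = --24.112 / 26.9544 = 0.8945 m^3/s.

0.8945


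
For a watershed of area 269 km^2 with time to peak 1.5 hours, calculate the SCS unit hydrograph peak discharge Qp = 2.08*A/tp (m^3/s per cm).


SCS formula: Qp = 2.08 * A / tp.
Qp = 2.08 * 269 / 1.5
   = 559.52 / 1.5
   = 373.01 m^3/s per cm.

373.01


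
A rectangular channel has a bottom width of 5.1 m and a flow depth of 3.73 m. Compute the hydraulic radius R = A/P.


For a rectangular section:
Flow area A = b * y = 5.1 * 3.73 = 19.02 m^2.
Wetted perimeter P = b + 2y = 5.1 + 2*3.73 = 12.56 m.
Hydraulic radius R = A/P = 19.02 / 12.56 = 1.5146 m.

1.5146


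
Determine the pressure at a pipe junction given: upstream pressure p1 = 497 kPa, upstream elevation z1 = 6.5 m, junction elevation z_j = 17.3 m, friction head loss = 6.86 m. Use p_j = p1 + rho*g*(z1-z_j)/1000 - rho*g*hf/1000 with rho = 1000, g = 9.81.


Junction pressure: p_j = p1 + rho*g*(z1 - z_j)/1000 - rho*g*hf/1000.
Elevation term = 1000*9.81*(6.5 - 17.3)/1000 = -105.948 kPa.
Friction term = 1000*9.81*6.86/1000 = 67.297 kPa.
p_j = 497 + -105.948 - 67.297 = 323.76 kPa.

323.76


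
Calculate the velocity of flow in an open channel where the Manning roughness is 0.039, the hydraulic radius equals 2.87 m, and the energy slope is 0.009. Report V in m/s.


Manning's equation gives V = (1/n) * R^(2/3) * S^(1/2).
First, compute R^(2/3) = 2.87^(2/3) = 2.0195.
Next, S^(1/2) = 0.009^(1/2) = 0.094868.
Then 1/n = 1/0.039 = 25.64.
V = 25.64 * 2.0195 * 0.094868 = 4.9126 m/s.

4.9126


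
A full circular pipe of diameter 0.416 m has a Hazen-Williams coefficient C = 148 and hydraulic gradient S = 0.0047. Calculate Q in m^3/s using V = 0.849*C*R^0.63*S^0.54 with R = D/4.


For a full circular pipe, R = D/4 = 0.416/4 = 0.104 m.
V = 0.849 * 148 * 0.104^0.63 * 0.0047^0.54
  = 0.849 * 148 * 0.240287 * 0.055326
  = 1.6704 m/s.
Pipe area A = pi*D^2/4 = pi*0.416^2/4 = 0.1359 m^2.
Q = A * V = 0.1359 * 1.6704 = 0.227 m^3/s.

0.227


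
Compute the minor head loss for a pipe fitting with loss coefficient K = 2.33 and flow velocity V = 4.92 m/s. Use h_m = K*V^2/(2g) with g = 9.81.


Minor loss formula: h_m = K * V^2/(2g).
V^2 = 4.92^2 = 24.2064.
V^2/(2g) = 24.2064 / 19.62 = 1.2338 m.
h_m = 2.33 * 1.2338 = 2.8747 m.

2.8747


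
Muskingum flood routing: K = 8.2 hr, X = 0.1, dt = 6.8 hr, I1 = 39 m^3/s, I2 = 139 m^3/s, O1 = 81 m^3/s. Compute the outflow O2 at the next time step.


Muskingum coefficients:
denom = 2*K*(1-X) + dt = 2*8.2*(1-0.1) + 6.8 = 21.56.
C0 = (dt - 2*K*X)/denom = (6.8 - 2*8.2*0.1)/21.56 = 0.2393.
C1 = (dt + 2*K*X)/denom = (6.8 + 2*8.2*0.1)/21.56 = 0.3915.
C2 = (2*K*(1-X) - dt)/denom = 0.3692.
O2 = C0*I2 + C1*I1 + C2*O1
   = 0.2393*139 + 0.3915*39 + 0.3692*81
   = 78.44 m^3/s.

78.44


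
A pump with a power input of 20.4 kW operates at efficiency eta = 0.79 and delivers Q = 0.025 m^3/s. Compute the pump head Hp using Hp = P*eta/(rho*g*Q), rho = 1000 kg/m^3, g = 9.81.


Pump head formula: Hp = P * eta / (rho * g * Q).
Numerator: P * eta = 20.4 * 1000 * 0.79 = 16116.0 W.
Denominator: rho * g * Q = 1000 * 9.81 * 0.025 = 245.25.
Hp = 16116.0 / 245.25 = 65.71 m.

65.71


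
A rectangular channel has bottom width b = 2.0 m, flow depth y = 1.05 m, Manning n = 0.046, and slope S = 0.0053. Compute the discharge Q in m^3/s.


For a rectangular channel, the cross-sectional area A = b * y = 2.0 * 1.05 = 2.1 m^2.
The wetted perimeter P = b + 2y = 2.0 + 2*1.05 = 4.1 m.
Hydraulic radius R = A/P = 2.1/4.1 = 0.5122 m.
Velocity V = (1/n)*R^(2/3)*S^(1/2) = (1/0.046)*0.5122^(2/3)*0.0053^(1/2) = 1.0131 m/s.
Discharge Q = A * V = 2.1 * 1.0131 = 2.128 m^3/s.

2.128


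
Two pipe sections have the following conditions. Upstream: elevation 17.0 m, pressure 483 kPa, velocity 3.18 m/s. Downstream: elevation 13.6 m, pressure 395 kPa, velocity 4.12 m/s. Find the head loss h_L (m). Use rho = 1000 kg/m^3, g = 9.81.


Total head at each section: H = z + p/(rho*g) + V^2/(2g).
H1 = 17.0 + 483*1000/(1000*9.81) + 3.18^2/(2*9.81)
   = 17.0 + 49.235 + 0.5154
   = 66.751 m.
H2 = 13.6 + 395*1000/(1000*9.81) + 4.12^2/(2*9.81)
   = 13.6 + 40.265 + 0.8652
   = 54.73 m.
h_L = H1 - H2 = 66.751 - 54.73 = 12.021 m.

12.021


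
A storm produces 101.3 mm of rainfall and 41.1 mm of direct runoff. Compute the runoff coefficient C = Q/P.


The runoff coefficient C = runoff depth / rainfall depth.
C = 41.1 / 101.3
  = 0.4057.

0.4057


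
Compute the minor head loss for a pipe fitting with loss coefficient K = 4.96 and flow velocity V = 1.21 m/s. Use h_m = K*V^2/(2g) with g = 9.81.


Minor loss formula: h_m = K * V^2/(2g).
V^2 = 1.21^2 = 1.4641.
V^2/(2g) = 1.4641 / 19.62 = 0.0746 m.
h_m = 4.96 * 0.0746 = 0.3701 m.

0.3701


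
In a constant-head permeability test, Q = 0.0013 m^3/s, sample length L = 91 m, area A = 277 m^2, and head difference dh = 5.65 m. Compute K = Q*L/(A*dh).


From K = Q*L / (A*dh):
Numerator: Q*L = 0.0013 * 91 = 0.1183.
Denominator: A*dh = 277 * 5.65 = 1565.05.
K = 0.1183 / 1565.05 = 7.6e-05 m/s.

7.6e-05


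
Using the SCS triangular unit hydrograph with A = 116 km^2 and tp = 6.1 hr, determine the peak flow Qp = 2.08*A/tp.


SCS formula: Qp = 2.08 * A / tp.
Qp = 2.08 * 116 / 6.1
   = 241.28 / 6.1
   = 39.55 m^3/s per cm.

39.55


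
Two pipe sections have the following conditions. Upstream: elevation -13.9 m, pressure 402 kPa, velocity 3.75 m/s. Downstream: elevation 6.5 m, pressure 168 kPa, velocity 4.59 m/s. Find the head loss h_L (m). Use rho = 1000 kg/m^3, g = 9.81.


Total head at each section: H = z + p/(rho*g) + V^2/(2g).
H1 = -13.9 + 402*1000/(1000*9.81) + 3.75^2/(2*9.81)
   = -13.9 + 40.979 + 0.7167
   = 27.795 m.
H2 = 6.5 + 168*1000/(1000*9.81) + 4.59^2/(2*9.81)
   = 6.5 + 17.125 + 1.0738
   = 24.699 m.
h_L = H1 - H2 = 27.795 - 24.699 = 3.096 m.

3.096


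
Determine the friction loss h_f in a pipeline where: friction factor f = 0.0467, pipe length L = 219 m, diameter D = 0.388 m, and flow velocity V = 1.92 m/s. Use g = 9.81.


Darcy-Weisbach equation: h_f = f * (L/D) * V^2/(2g).
f * L/D = 0.0467 * 219/0.388 = 26.359.
V^2/(2g) = 1.92^2 / (2*9.81) = 3.6864 / 19.62 = 0.1879 m.
h_f = 26.359 * 0.1879 = 4.953 m.

4.953


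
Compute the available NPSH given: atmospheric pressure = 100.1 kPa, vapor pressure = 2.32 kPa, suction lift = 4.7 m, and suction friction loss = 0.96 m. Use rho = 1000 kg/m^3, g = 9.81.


NPSHa = p_atm/(rho*g) - z_s - hf_s - p_vap/(rho*g).
p_atm/(rho*g) = 100.1*1000 / (1000*9.81) = 10.204 m.
p_vap/(rho*g) = 2.32*1000 / (1000*9.81) = 0.236 m.
NPSHa = 10.204 - 4.7 - 0.96 - 0.236
      = 4.31 m.

4.31


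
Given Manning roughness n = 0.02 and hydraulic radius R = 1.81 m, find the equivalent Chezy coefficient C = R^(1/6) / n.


The Chezy coefficient relates to Manning's n through C = R^(1/6) / n.
R^(1/6) = 1.81^(1/6) = 1.103942.
C = 1.103942 / 0.02 = 55.2 m^(1/2)/s.

55.2


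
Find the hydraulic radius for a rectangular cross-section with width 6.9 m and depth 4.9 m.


For a rectangular section:
Flow area A = b * y = 6.9 * 4.9 = 33.81 m^2.
Wetted perimeter P = b + 2y = 6.9 + 2*4.9 = 16.7 m.
Hydraulic radius R = A/P = 33.81 / 16.7 = 2.0246 m.

2.0246


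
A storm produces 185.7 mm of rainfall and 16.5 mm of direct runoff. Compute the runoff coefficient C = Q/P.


The runoff coefficient C = runoff depth / rainfall depth.
C = 16.5 / 185.7
  = 0.0889.

0.0889


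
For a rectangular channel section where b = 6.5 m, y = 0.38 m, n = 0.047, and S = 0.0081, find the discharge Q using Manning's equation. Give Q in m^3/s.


For a rectangular channel, the cross-sectional area A = b * y = 6.5 * 0.38 = 2.47 m^2.
The wetted perimeter P = b + 2y = 6.5 + 2*0.38 = 7.26 m.
Hydraulic radius R = A/P = 2.47/7.26 = 0.3402 m.
Velocity V = (1/n)*R^(2/3)*S^(1/2) = (1/0.047)*0.3402^(2/3)*0.0081^(1/2) = 0.9332 m/s.
Discharge Q = A * V = 2.47 * 0.9332 = 2.305 m^3/s.

2.305


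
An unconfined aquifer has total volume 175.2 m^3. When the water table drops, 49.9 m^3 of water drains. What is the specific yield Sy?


Specific yield Sy = Volume drained / Total volume.
Sy = 49.9 / 175.2
   = 0.2848.

0.2848


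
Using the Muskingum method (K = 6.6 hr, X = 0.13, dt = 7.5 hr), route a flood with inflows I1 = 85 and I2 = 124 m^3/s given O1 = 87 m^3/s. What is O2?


Muskingum coefficients:
denom = 2*K*(1-X) + dt = 2*6.6*(1-0.13) + 7.5 = 18.984.
C0 = (dt - 2*K*X)/denom = (7.5 - 2*6.6*0.13)/18.984 = 0.3047.
C1 = (dt + 2*K*X)/denom = (7.5 + 2*6.6*0.13)/18.984 = 0.4855.
C2 = (2*K*(1-X) - dt)/denom = 0.2099.
O2 = C0*I2 + C1*I1 + C2*O1
   = 0.3047*124 + 0.4855*85 + 0.2099*87
   = 97.3 m^3/s.

97.3


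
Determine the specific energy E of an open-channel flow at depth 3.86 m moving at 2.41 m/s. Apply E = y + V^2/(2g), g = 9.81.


Specific energy E = y + V^2/(2g).
Velocity head = V^2/(2g) = 2.41^2 / (2*9.81) = 5.8081 / 19.62 = 0.296 m.
E = 3.86 + 0.296 = 4.156 m.

4.156


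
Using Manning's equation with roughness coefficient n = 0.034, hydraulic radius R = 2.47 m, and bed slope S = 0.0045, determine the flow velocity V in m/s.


Manning's equation gives V = (1/n) * R^(2/3) * S^(1/2).
First, compute R^(2/3) = 2.47^(2/3) = 1.8272.
Next, S^(1/2) = 0.0045^(1/2) = 0.067082.
Then 1/n = 1/0.034 = 29.41.
V = 29.41 * 1.8272 * 0.067082 = 3.6052 m/s.

3.6052


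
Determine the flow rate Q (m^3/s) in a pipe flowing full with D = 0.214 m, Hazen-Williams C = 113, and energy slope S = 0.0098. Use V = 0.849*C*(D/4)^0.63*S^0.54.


For a full circular pipe, R = D/4 = 0.214/4 = 0.0535 m.
V = 0.849 * 113 * 0.0535^0.63 * 0.0098^0.54
  = 0.849 * 113 * 0.158075 * 0.082274
  = 1.2477 m/s.
Pipe area A = pi*D^2/4 = pi*0.214^2/4 = 0.036 m^2.
Q = A * V = 0.036 * 1.2477 = 0.0449 m^3/s.

0.0449


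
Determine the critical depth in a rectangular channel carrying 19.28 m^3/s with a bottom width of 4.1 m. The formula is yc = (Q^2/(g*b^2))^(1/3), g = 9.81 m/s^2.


Using yc = (Q^2 / (g * b^2))^(1/3):
Q^2 = 19.28^2 = 371.72.
g * b^2 = 9.81 * 4.1^2 = 9.81 * 16.81 = 164.91.
Q^2 / (g*b^2) = 371.72 / 164.91 = 2.2541.
yc = 2.2541^(1/3) = 1.3112 m.

1.3112


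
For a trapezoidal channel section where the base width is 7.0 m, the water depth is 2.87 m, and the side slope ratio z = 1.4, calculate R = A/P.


For a trapezoidal section with side slope z:
A = (b + z*y)*y = (7.0 + 1.4*2.87)*2.87 = 31.622 m^2.
P = b + 2*y*sqrt(1 + z^2) = 7.0 + 2*2.87*sqrt(1 + 1.4^2) = 16.875 m.
R = A/P = 31.622 / 16.875 = 1.8738 m.

1.8738


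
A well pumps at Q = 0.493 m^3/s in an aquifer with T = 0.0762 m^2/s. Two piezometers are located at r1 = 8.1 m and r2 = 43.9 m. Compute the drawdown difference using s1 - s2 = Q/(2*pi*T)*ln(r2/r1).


Thiem equation: s1 - s2 = Q/(2*pi*T) * ln(r2/r1).
ln(r2/r1) = ln(43.9/8.1) = 1.6901.
Q/(2*pi*T) = 0.493 / (2*pi*0.0762) = 0.493 / 0.4788 = 1.0297.
s1 - s2 = 1.0297 * 1.6901 = 1.7403 m.

1.7403


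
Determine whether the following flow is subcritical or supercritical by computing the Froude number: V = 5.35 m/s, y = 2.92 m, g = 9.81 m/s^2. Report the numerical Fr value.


The Froude number is defined as Fr = V / sqrt(g*y).
g*y = 9.81 * 2.92 = 28.6452.
sqrt(g*y) = sqrt(28.6452) = 5.3521.
Fr = 5.35 / 5.3521 = 0.9996.
Since Fr < 1, the flow is subcritical.

0.9996


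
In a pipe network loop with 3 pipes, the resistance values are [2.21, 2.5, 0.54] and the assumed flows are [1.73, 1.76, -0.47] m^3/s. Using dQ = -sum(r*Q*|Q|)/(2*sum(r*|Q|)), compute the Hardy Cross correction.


Numerator terms (r*Q*|Q|): 2.21*1.73*|1.73| = 6.6143; 2.5*1.76*|1.76| = 7.744; 0.54*-0.47*|-0.47| = -0.1193.
Sum of numerator = 14.239.
Denominator terms (r*|Q|): 2.21*|1.73| = 3.8233; 2.5*|1.76| = 4.4; 0.54*|-0.47| = 0.2538.
2 * sum of denominator = 2 * 8.4771 = 16.9542.
dQ = -14.239 / 16.9542 = -0.8399 m^3/s.

-0.8399


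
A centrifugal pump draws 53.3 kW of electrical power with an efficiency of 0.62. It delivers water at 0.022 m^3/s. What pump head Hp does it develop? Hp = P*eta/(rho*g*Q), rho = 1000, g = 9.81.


Pump head formula: Hp = P * eta / (rho * g * Q).
Numerator: P * eta = 53.3 * 1000 * 0.62 = 33046.0 W.
Denominator: rho * g * Q = 1000 * 9.81 * 0.022 = 215.82.
Hp = 33046.0 / 215.82 = 153.12 m.

153.12


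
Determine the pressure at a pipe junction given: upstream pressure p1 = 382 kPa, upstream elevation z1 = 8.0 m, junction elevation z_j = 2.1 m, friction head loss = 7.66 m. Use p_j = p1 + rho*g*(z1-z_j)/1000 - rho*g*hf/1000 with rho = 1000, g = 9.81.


Junction pressure: p_j = p1 + rho*g*(z1 - z_j)/1000 - rho*g*hf/1000.
Elevation term = 1000*9.81*(8.0 - 2.1)/1000 = 57.879 kPa.
Friction term = 1000*9.81*7.66/1000 = 75.145 kPa.
p_j = 382 + 57.879 - 75.145 = 364.73 kPa.

364.73


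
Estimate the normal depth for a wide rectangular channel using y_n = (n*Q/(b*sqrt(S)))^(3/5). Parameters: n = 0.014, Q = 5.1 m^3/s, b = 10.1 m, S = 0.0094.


We use the wide-channel approximation y_n = (n*Q/(b*sqrt(S)))^(3/5).
sqrt(S) = sqrt(0.0094) = 0.096954.
Numerator: n*Q = 0.014 * 5.1 = 0.0714.
Denominator: b*sqrt(S) = 10.1 * 0.096954 = 0.979235.
arg = 0.0729.
y_n = 0.0729^(3/5) = 0.2078 m.

0.2078


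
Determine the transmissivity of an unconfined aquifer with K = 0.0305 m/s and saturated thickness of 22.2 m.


Transmissivity is defined as T = K * h.
T = 0.0305 * 22.2
  = 0.6771 m^2/s.

0.6771


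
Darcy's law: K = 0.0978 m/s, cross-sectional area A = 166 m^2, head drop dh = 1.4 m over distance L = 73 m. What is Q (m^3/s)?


Darcy's law: Q = K * A * i, where i = dh/L.
Hydraulic gradient i = 1.4 / 73 = 0.019178.
Q = 0.0978 * 166 * 0.019178
  = 0.3114 m^3/s.

0.3114


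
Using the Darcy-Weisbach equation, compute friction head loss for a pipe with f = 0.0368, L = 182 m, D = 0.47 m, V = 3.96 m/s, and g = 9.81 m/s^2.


Darcy-Weisbach equation: h_f = f * (L/D) * V^2/(2g).
f * L/D = 0.0368 * 182/0.47 = 14.2502.
V^2/(2g) = 3.96^2 / (2*9.81) = 15.6816 / 19.62 = 0.7993 m.
h_f = 14.2502 * 0.7993 = 11.39 m.

11.39


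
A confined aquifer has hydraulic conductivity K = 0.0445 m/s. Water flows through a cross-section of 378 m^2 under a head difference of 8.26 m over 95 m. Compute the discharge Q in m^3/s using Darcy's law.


Darcy's law: Q = K * A * i, where i = dh/L.
Hydraulic gradient i = 8.26 / 95 = 0.086947.
Q = 0.0445 * 378 * 0.086947
  = 1.4625 m^3/s.

1.4625


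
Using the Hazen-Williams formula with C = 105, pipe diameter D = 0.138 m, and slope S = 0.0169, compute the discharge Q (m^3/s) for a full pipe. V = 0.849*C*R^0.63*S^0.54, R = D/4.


For a full circular pipe, R = D/4 = 0.138/4 = 0.0345 m.
V = 0.849 * 105 * 0.0345^0.63 * 0.0169^0.54
  = 0.849 * 105 * 0.119902 * 0.110423
  = 1.1803 m/s.
Pipe area A = pi*D^2/4 = pi*0.138^2/4 = 0.015 m^2.
Q = A * V = 0.015 * 1.1803 = 0.0177 m^3/s.

0.0177


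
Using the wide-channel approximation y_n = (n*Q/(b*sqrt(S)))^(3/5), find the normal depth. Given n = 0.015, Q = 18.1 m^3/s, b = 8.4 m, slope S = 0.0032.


We use the wide-channel approximation y_n = (n*Q/(b*sqrt(S)))^(3/5).
sqrt(S) = sqrt(0.0032) = 0.056569.
Numerator: n*Q = 0.015 * 18.1 = 0.2715.
Denominator: b*sqrt(S) = 8.4 * 0.056569 = 0.47518.
arg = 0.5714.
y_n = 0.5714^(3/5) = 0.7147 m.

0.7147


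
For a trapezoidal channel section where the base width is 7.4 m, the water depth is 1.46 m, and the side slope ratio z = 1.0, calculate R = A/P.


For a trapezoidal section with side slope z:
A = (b + z*y)*y = (7.4 + 1.0*1.46)*1.46 = 12.936 m^2.
P = b + 2*y*sqrt(1 + z^2) = 7.4 + 2*1.46*sqrt(1 + 1.0^2) = 11.53 m.
R = A/P = 12.936 / 11.53 = 1.122 m.

1.122


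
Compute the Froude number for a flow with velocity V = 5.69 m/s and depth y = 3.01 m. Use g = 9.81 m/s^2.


The Froude number is defined as Fr = V / sqrt(g*y).
g*y = 9.81 * 3.01 = 29.5281.
sqrt(g*y) = sqrt(29.5281) = 5.434.
Fr = 5.69 / 5.434 = 1.0471.

1.0471


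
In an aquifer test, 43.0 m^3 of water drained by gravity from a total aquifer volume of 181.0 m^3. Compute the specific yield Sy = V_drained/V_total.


Specific yield Sy = Volume drained / Total volume.
Sy = 43.0 / 181.0
   = 0.2376.

0.2376


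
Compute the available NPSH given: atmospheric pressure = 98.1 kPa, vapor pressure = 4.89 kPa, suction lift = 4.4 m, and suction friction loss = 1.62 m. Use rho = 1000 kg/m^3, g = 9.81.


NPSHa = p_atm/(rho*g) - z_s - hf_s - p_vap/(rho*g).
p_atm/(rho*g) = 98.1*1000 / (1000*9.81) = 10.0 m.
p_vap/(rho*g) = 4.89*1000 / (1000*9.81) = 0.498 m.
NPSHa = 10.0 - 4.4 - 1.62 - 0.498
      = 3.48 m.

3.48


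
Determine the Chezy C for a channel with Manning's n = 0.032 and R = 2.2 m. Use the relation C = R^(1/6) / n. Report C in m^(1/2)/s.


The Chezy coefficient relates to Manning's n through C = R^(1/6) / n.
R^(1/6) = 2.2^(1/6) = 1.140435.
C = 1.140435 / 0.032 = 35.64 m^(1/2)/s.

35.64


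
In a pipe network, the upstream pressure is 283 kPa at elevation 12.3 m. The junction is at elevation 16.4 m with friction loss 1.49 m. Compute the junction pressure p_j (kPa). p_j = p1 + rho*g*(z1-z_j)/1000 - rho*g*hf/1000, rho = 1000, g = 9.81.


Junction pressure: p_j = p1 + rho*g*(z1 - z_j)/1000 - rho*g*hf/1000.
Elevation term = 1000*9.81*(12.3 - 16.4)/1000 = -40.221 kPa.
Friction term = 1000*9.81*1.49/1000 = 14.617 kPa.
p_j = 283 + -40.221 - 14.617 = 228.16 kPa.

228.16
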